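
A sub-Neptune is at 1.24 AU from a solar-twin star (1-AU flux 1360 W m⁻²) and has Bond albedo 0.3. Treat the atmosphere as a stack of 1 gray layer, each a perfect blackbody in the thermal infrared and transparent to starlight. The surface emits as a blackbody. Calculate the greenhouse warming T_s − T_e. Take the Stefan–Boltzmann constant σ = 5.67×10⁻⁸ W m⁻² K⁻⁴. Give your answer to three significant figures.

Flux at the orbit: S = 1360/(1.24)² = 884.5 W m⁻².
Top-of-atmosphere balance: σT_e⁴ = S(1−α)/4 = 154.8 W m⁻² → T_e = 228.6 K.
T_s = (N+1)^(1/4)·T_e = 271.8 K.
Warming: T_s − T_e = 43.25 K.

43.2 K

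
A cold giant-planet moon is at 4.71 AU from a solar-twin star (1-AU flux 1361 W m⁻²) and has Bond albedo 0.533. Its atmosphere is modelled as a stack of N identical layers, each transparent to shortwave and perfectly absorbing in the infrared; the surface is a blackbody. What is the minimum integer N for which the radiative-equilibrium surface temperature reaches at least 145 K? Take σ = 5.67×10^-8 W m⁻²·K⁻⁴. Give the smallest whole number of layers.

3

Irradiance scales as 1/d², so S = 1361 W m⁻² × (1/4.71)² = 61.35 W m⁻².
Top-of-atmosphere balance: σT_e⁴ = S(1−α)/4 = 7.163 W m⁻² → T_e = 106.0 K.
Since T_s⁴ = (N+1)T_e⁴, we need N ≥ (T_s/T_e)⁴ − 1 = 2.499.
The minimum whole number is N = 3.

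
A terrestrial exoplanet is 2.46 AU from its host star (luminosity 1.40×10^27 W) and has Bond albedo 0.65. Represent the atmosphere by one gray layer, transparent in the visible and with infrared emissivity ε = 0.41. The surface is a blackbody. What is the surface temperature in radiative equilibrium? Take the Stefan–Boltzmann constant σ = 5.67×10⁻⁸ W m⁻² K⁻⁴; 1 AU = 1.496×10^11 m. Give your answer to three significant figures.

d = 2.46 × 1.496×10^11 m = 3.680×10^11 m.
Spreading L over a sphere of radius d: S = 1.40×10^27/(4π·3.68×10^11²) = 822.6 W m⁻².
At the top of the atmosphere, σT_e⁴ = S(1−α)/4 = 71.98 W m⁻², giving T_e = 188.8 K.
For a single slab of emissivity ε, T_s⁴ = 2T_e⁴/(2−ε); thus T_s = 188.8·(1.258)^(1/4) = 199.9 K.

200 kelvin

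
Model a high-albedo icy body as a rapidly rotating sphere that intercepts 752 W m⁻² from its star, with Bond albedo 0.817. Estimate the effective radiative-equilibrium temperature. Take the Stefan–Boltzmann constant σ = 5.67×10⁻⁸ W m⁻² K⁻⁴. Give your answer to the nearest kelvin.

Averaging over the sphere, the absorbed flux is S(1−α)/4 = 34.40 W m⁻².
In equilibrium σT⁴ equals this, so T = 156.9 K.

157 K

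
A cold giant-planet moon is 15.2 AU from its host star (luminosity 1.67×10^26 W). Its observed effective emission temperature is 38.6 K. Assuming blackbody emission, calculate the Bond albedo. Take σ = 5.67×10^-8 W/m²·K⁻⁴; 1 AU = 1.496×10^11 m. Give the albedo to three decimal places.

0.804

Orbital distance: d = 15.2 AU = 2.274×10^12 m.
S = L/(4πd²) = 2.570 W/m².
Energy balance: S(1−α)/4 = σT⁴, so 1−α = 4σT⁴/S.
σT⁴ = 0.1259 W/m², so 4σT⁴ = 0.5035 W/m².
Hence α = 1 − 0.5035/2.570 = 0.8041.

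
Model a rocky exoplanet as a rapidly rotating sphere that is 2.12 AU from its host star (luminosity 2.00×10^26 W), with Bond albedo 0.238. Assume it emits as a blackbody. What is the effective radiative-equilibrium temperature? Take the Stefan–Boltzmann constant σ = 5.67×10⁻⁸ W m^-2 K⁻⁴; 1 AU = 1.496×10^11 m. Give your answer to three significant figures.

Orbital distance: d = 2.12 AU = 3.172×10^11 m.
S = L/(4πd²) = 158.2 W m^-2.
Absorbed flux (global mean): S(1−α)/4 = 158.2·0.762/4 = 30.14 W m^-2.
In equilibrium σT⁴ equals this, so T = 151.8 K.

152 kelvin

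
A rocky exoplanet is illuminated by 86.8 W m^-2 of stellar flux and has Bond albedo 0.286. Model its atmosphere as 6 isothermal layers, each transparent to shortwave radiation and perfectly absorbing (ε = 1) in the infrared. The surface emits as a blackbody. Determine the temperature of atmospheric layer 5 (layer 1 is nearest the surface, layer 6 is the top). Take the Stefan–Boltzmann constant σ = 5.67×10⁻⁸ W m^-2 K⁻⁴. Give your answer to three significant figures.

The effective emission temperature is T_e = [S(1−α)/(4σ)]^¼ = 128.6 K.
The net upward flux σT_e⁴ is constant between every pair of levels, so T_k⁴ = (N+1−k)T_e⁴.
T_5 = (2)^(1/4)·128.6 = 152.9 K.

153 K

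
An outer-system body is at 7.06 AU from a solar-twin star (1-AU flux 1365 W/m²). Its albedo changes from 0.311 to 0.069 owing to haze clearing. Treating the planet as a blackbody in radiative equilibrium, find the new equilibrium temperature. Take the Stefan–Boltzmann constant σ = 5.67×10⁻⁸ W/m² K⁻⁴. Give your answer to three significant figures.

103 kelvin

Flux at the orbit: S = 1365/(7.06)² = 27.39 W/m².
New equilibrium: T₂ = [(1−0.069)·27.39/(4σ)]^(1/4) = 103.0 K.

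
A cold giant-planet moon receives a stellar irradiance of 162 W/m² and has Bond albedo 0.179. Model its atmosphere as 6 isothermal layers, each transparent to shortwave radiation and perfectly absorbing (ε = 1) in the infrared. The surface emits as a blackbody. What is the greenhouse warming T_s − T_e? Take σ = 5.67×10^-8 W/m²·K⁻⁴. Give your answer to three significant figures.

The effective emission temperature is T_e = [S(1−α)/(4σ)]^¼ = 155.6 K.
Surface: T_s = (7)^¼·T_e = 253.1 K.
Warming: T_s − T_e = 97.51 K.

97.5 K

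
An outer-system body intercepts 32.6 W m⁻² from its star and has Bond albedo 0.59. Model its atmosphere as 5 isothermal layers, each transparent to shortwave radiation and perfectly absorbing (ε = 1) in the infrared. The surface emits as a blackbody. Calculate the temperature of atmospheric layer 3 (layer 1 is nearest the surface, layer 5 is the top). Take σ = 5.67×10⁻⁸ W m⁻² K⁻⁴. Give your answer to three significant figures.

115 kelvin

Top-of-atmosphere balance: σT_e⁴ = S(1−α)/4 = 3.342 W m⁻² → T_e = 87.62 K.
In the N-layer model, layer k (counted from the surface) has T_k = (N+1−k)^(1/4)·T_e.
T_3 = (3)^(1/4)·87.62 = 115.3 K.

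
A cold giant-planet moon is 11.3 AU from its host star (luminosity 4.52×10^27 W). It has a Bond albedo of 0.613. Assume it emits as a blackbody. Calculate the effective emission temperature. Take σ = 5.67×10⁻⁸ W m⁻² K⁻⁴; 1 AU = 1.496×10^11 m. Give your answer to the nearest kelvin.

d = 11.3 × 1.496×10^11 m = 1.690×10^12 m.
Spreading L over a sphere of radius d: S = 4.52×10^27/(4π·1.69×10^12²) = 125.9 W m⁻².
Absorbed flux (global mean): S(1−α)/4 = 125.9·0.387/4 = 12.18 W m⁻².
In equilibrium σT⁴ equals this, so T = 121.1 K.

121 kelvin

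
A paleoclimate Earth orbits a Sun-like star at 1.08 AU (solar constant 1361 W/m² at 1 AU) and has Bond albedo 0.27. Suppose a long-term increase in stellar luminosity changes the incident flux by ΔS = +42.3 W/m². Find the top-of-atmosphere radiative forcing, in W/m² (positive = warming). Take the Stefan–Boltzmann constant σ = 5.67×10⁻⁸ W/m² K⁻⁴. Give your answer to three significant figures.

7.72 W/m²

Irradiance scales as 1/d², so S = 1361 W/m² × (1/1.08)² = 1167 W/m².
ΔF = Δ[S(1−α)]/4 = (1−0.27)·+42.3/4 = 7.720 W/m².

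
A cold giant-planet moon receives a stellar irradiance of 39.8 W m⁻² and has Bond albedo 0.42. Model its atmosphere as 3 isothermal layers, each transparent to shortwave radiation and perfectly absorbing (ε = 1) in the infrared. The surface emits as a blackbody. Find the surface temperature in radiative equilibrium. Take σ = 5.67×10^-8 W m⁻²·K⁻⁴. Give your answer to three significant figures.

Top-of-atmosphere balance: σT_e⁴ = S(1−α)/4 = 5.771 W m⁻² → T_e = 100.4 K.
Layer-by-layer balance gives σT_s⁴ = (N+1)σT_e⁴, so T_s = 4^¼·100.4 = 142.0 K.

142 K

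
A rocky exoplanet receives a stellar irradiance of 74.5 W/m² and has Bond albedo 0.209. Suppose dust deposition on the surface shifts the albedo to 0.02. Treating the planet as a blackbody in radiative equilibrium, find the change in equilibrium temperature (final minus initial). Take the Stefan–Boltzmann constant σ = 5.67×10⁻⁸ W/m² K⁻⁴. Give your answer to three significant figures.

Initial: T₁ = [S(1−0.209)/(4σ)]^(1/4) = 127.0 K.
With α = 0.02, T₂ = 133.9 K.
Change: 133.9 − 127.0 = 6.986 K.

6.99 kelvin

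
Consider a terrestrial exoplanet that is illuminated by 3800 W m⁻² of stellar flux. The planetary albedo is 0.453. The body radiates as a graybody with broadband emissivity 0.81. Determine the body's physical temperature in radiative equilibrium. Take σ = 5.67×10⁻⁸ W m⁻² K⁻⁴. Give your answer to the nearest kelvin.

Absorbed flux (global mean): S(1−α)/4 = 3800·0.547/4 = 519.6 W m⁻².
Radiative balance εσT⁴ = 519.6 gives T = [519.6/(0.81·σ)]^(1/4) = 326.1 K.

326 kelvin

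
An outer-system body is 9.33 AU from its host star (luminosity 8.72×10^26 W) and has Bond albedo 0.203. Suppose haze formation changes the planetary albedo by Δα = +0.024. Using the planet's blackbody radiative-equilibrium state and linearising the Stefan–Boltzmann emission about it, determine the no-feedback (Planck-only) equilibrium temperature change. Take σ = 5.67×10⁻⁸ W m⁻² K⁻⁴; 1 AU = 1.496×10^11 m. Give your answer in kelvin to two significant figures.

d = 9.33 × 1.496×10^11 m = 1.396×10^12 m.
Flux at the orbit: S = L/(4πd²) = 8.72×10^26/(4π·(1.40×10^12)²) = 35.62 W m⁻².
Unperturbed T_e = [35.62·(1−0.203)/(4σ)]^¼ = 105.8 K.
ΔF = −(S/4)Δα = −(35.62/4)×(+0.024) = -0.2137 W m⁻².
Linearising σT⁴ gives d(σT⁴)/dT = 4σT_e³ = 0.2684 W m⁻² per K.
Hence the no-feedback warming is ΔF/(4σT_e³) = -0.796 K.

-0.80 kelvin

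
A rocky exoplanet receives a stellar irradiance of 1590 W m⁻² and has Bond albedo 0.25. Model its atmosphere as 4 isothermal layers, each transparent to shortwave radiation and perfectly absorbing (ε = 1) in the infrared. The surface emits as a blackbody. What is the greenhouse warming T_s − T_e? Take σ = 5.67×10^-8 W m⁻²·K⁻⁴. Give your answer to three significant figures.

133 K

Top-of-atmosphere balance: σT_e⁴ = S(1−α)/4 = 298.1 W m⁻² → T_e = 269.3 K.
T_s = (N+1)^(1/4)·T_e = 402.7 K.
Warming: T_s − T_e = 133.4 K.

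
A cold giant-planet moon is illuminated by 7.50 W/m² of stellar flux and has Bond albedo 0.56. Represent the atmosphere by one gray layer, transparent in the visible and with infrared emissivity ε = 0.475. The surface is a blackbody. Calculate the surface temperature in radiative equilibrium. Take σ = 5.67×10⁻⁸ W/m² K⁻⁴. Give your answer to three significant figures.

66.1 K

At the top of the atmosphere, σT_e⁴ = S(1−α)/4 = 0.8250 W/m², giving T_e = 61.76 K.
Surface balance with a leaky layer gives σT_s⁴ = σT_e⁴·2/(2−ε), so T_s = T_e·[2/(2−0.475)]^(1/4) = 66.09 K.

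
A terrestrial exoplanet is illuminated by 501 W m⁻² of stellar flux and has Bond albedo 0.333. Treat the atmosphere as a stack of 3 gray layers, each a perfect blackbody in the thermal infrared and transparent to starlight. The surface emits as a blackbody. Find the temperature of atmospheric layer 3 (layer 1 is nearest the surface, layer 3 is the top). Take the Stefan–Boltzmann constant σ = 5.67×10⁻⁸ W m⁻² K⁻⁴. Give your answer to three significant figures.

OLR = S(1−α)/4 = 83.54 W m⁻²; the top layer radiates at T_e = 195.9 K.
In the N-layer model, layer k (counted from the surface) has T_k = (N+1−k)^(1/4)·T_e.
With k = 3: T_3 = (3+1−3)^¼·195.9 K = 195.9 K.

196 kelvin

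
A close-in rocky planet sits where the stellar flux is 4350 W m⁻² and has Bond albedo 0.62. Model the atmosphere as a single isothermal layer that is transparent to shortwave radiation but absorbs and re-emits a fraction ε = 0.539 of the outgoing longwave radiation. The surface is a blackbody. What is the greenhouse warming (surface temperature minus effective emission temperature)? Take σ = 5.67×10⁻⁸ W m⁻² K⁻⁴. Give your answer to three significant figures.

Effective emission temperature (TOA balance): σT_e⁴ = S(1−α)/4 = 413.2 W m⁻² → T_e = 292.2 K.
For a single slab of emissivity ε, T_s⁴ = 2T_e⁴/(2−ε); thus T_s = 292.2·(1.369)^(1/4) = 316.0 K.
T_s − T_e = 316.0 − 292.2 = 23.86 K.

23.9 kelvin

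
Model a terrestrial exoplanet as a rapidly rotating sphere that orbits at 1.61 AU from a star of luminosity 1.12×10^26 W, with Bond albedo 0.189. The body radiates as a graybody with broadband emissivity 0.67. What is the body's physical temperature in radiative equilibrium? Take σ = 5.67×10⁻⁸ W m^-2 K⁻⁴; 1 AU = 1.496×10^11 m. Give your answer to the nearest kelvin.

d = 1.61 × 1.496×10^11 m = 2.409×10^11 m.
Spreading L over a sphere of radius d: S = 1.12×10^26/(4π·2.41×10^11²) = 153.6 W m^-2.
Averaging over the sphere, the absorbed flux is S(1−α)/4 = 31.15 W m^-2.
Equating to εσT⁴ with ε = 0.67: T = (31.15/0.67σ)^(1/4) = 169.2 K.

169 K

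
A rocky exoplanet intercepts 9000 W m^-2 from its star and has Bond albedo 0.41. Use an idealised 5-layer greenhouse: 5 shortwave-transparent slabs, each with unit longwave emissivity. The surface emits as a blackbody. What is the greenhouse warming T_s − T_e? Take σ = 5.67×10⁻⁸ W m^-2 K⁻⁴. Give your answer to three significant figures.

The effective emission temperature is T_e = [S(1−α)/(4σ)]^¼ = 391.2 K.
Surface: T_s = (6)^¼·T_e = 612.2 K.
So the greenhouse effect raises the surface by 612.2 − 391.2 = 221.0 K.

221 kelvin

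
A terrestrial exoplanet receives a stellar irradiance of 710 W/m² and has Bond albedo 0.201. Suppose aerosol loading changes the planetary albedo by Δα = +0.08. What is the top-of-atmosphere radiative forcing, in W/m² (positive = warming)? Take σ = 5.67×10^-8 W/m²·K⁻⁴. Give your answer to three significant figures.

The change in absorbed flux is Δ[S(1−α)/4] = −SΔα/4 = -14.20 W/m².

-14.2 W/m²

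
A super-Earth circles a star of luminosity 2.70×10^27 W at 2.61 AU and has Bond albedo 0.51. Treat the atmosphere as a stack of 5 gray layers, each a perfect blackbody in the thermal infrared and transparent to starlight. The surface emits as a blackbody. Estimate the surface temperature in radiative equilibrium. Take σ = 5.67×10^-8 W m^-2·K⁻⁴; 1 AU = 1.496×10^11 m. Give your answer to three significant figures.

368 K

d = 2.61 × 1.496×10^11 m = 3.905×10^11 m.
Spreading L over a sphere of radius d: S = 2.70×10^27/(4π·3.90×10^11²) = 1409 W m^-2.
OLR = S(1−α)/4 = 172.6 W m^-2; the top layer radiates at T_e = 234.9 K.
Layer-by-layer balance gives σT_s⁴ = (N+1)σT_e⁴, so T_s = 6^¼·234.9 = 367.6 K.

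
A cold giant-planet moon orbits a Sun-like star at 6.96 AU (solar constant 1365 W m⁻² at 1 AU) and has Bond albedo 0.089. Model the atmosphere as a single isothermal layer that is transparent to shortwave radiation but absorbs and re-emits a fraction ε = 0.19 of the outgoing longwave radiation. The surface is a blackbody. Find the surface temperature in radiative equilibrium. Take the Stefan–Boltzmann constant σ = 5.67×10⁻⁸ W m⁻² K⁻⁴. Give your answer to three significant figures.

Flux at the orbit: S = 1365/(6.96)² = 28.18 W m⁻².
The planet radiates to space at T_e = [S(1−α)/(4σ)]^(1/4) = 103.1 K.
For a single slab of emissivity ε, T_s⁴ = 2T_e⁴/(2−ε); thus T_s = 103.1·(1.105)^(1/4) = 105.8 K.

106 K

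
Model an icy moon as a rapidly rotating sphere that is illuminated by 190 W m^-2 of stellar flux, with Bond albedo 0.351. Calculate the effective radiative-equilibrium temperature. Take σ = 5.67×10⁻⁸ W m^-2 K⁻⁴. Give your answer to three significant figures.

The planet absorbs (1−α)S over its disc πR² and re-emits over 4πR², so the mean absorbed flux is (1−0.351)·190.0/4 = 30.83 W m^-2.
Set σT⁴ = 30.83 → T = (30.83/σ)^(1/4) = 152.7 K.

153 kelvin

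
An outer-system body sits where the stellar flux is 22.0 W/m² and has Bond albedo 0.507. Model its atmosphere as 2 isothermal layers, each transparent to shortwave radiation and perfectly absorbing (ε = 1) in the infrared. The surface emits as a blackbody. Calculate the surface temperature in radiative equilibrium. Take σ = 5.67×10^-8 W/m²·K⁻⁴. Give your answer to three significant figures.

OLR = S(1−α)/4 = 2.712 W/m²; the top layer radiates at T_e = 83.16 K.
With N = 2 opaque layers, T_s = (N+1)^(1/4)·T_e = 3^(1/4)·83.16 = 109.4 K.

109 K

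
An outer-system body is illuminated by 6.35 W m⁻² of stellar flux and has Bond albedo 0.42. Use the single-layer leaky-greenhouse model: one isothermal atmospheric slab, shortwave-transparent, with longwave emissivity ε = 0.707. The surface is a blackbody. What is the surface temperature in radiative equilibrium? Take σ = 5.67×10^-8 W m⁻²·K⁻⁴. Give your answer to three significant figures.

70.8 kelvin

The planet radiates to space at T_e = [S(1−α)/(4σ)]^(1/4) = 63.48 K.
Surface balance with a leaky layer gives σT_s⁴ = σT_e⁴·2/(2−ε), so T_s = T_e·[2/(2−0.707)]^(1/4) = 70.79 K.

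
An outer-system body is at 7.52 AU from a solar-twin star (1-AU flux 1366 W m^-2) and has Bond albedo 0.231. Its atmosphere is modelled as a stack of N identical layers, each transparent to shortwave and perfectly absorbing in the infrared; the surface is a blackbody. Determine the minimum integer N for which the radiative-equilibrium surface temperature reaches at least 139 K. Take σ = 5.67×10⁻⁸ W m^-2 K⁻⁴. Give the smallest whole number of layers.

By the inverse-square law, S = 1366/7.52² = 24.16 W m^-2.
The effective emission temperature is T_e = [S(1−α)/(4σ)]^¼ = 95.13 K.
T_s = (N+1)^(1/4)·T_e ≥ 139 K requires N+1 ≥ (T_s/T_e)⁴ = (139/95.13)⁴ = 4.558.
So N ≥ 3.558; the smallest integer is N = 4.

4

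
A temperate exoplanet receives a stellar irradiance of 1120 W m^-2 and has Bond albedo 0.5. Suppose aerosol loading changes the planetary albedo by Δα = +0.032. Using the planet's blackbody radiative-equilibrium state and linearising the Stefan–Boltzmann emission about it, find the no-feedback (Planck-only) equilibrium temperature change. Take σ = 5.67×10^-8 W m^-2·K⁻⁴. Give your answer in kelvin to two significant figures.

-3.6 K

The baseline emission temperature is T_e = 222.9 K.
The change in absorbed flux is Δ[S(1−α)/4] = −SΔα/4 = -8.960 W m^-2.
The Planck feedback parameter is 4σT_e³ = 2.512 W m^-2/K.
ΔT₀ = ΔF/λ_P = -8.960/2.512 = -3.57 K.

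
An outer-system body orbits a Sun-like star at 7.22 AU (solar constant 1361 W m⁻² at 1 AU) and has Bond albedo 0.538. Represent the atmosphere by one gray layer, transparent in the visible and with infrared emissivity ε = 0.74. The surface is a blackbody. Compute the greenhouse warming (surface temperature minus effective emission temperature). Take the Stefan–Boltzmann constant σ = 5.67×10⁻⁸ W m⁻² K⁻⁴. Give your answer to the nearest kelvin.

10 K

Irradiance scales as 1/d², so S = 1361 W m⁻² × (1/7.22)² = 26.11 W m⁻².
The planet radiates to space at T_e = [S(1−α)/(4σ)]^(1/4) = 85.40 K.
The surface balance (absorbed SW + ε·downward IR = σT_s⁴) with T_a⁴ = T_s⁴/2 reduces to T_s = T_e·[2/(2−ε)]^¼ = 95.85 K.
The atmosphere warms the surface by 10.46 K.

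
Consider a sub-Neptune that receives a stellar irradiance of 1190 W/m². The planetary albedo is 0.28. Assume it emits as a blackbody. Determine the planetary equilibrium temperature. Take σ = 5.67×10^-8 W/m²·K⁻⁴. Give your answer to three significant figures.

248 K

Absorbed flux (global mean): S(1−α)/4 = 1190·0.72/4 = 214.2 W/m².
Balancing against σT⁴: T = (214.2/5.67×10⁻⁸)^(1/4) = 247.9 K.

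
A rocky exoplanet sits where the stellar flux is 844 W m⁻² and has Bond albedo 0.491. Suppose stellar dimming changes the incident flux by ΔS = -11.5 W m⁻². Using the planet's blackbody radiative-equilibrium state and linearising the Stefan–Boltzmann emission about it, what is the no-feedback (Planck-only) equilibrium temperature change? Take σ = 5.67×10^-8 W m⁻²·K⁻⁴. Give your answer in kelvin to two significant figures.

Reference equilibrium: T_e = [S(1−α)/(4σ)]^(1/4) = 208.6 K.
Only a fraction (1−α) is absorbed and it's spread over 4πR², so ΔF = (1−α)ΔS/4 = -1.463 W m⁻².
The Planck feedback parameter is 4σT_e³ = 2.059 W m⁻²/K.
Hence the no-feedback warming is ΔF/(4σT_e³) = -0.711 K.

-0.71 kelvin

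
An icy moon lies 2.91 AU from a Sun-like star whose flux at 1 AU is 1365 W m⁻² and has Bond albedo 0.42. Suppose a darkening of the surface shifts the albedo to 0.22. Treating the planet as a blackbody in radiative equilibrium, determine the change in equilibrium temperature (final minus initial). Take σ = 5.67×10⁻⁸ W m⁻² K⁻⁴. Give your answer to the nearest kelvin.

Flux at the orbit: S = 1365/(2.91)² = 161.2 W m⁻².
Before: T₁ = [161.2·0.58/(4σ)]^(1/4) = 142.5 K.
Final:   T₂ = [S(1−0.22)/(4σ)]^(1/4) = 153.4 K.
ΔT = T₂ − T₁ = 10.95 K.

11 K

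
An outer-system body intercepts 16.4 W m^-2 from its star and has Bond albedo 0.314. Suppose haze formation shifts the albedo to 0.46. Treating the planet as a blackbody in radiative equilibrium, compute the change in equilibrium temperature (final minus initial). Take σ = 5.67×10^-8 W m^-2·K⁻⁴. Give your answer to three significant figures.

With α = 0.314, T₁ = 83.92 K.
After:  T₂ = [16.40·0.54/(4σ)]^(1/4) = 79.05 K.
Change: 79.05 − 83.92 = -4.874 K.

-4.87 K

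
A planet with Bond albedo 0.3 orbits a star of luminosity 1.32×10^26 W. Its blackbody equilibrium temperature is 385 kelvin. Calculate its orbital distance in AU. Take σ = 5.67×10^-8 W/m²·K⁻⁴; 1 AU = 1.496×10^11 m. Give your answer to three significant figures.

Energy balance gives S = 4σT⁴/(1−α) = 7118 W/m².
From L = 4πd²S, d = √(1.32×10^26/(4π·7118)) = 3.841×10^10 m = 0.2568 AU.

0.257 AU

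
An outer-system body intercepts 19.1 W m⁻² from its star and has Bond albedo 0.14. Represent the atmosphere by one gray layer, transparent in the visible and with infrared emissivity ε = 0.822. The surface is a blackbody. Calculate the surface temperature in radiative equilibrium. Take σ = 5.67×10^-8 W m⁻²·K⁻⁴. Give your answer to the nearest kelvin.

105 K

Effective emission temperature (TOA balance): σT_e⁴ = S(1−α)/4 = 4.107 W m⁻² → T_e = 92.25 K.
For a single slab of emissivity ε, T_s⁴ = 2T_e⁴/(2−ε); thus T_s = 92.25·(1.698)^(1/4) = 105.3 K.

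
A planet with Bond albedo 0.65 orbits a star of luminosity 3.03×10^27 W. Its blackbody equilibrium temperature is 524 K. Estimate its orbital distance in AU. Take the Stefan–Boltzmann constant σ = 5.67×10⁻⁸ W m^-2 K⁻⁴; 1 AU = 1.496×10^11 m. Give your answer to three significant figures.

Required flux: S = 4σT⁴/(1−α) = 48850 W m^-2.
From L = 4πd²S, d = √(3.03×10^27/(4π·48850)) = 7.025×10^10 m = 0.4696 AU.

0.470 AU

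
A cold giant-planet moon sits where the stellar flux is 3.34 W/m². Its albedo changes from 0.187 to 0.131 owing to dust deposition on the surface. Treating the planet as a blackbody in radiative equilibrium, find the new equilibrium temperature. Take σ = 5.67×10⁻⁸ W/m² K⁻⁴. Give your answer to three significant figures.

59.8 K

T₂ = [S(1−α₂)/(4σ)]^(1/4) = [3.340·0.869/(4σ)]^(1/4) = 59.81 K.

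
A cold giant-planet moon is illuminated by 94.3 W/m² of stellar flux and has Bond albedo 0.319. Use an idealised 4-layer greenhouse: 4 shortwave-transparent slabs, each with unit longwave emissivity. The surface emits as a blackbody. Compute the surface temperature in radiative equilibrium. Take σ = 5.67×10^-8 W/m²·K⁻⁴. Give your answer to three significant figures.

OLR = S(1−α)/4 = 16.05 W/m²; the top layer radiates at T_e = 129.7 K.
Layer-by-layer balance gives σT_s⁴ = (N+1)σT_e⁴, so T_s = 5^¼·129.7 = 194.0 K.

194 kelvin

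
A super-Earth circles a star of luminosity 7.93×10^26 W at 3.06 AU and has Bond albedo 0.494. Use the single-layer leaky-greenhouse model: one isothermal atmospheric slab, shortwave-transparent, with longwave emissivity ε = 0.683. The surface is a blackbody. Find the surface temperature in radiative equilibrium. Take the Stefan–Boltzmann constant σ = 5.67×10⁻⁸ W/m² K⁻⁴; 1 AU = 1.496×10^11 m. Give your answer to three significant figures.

179 kelvin

d = 3.06 × 1.496×10^11 m = 4.578×10^11 m.
S = L/(4πd²) = 301.1 W/m².
The planet radiates to space at T_e = [S(1−α)/(4σ)]^(1/4) = 161.0 K.
Surface balance with a leaky layer gives σT_s⁴ = σT_e⁴·2/(2−ε), so T_s = T_e·[2/(2−0.683)]^(1/4) = 178.7 K.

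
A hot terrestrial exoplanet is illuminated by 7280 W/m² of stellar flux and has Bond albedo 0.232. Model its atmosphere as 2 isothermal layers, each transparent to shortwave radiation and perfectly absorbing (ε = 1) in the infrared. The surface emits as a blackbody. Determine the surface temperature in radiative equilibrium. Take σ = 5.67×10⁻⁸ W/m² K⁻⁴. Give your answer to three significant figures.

521 K

OLR = S(1−α)/4 = 1398 W/m²; the top layer radiates at T_e = 396.2 K.
For an N-layer opaque stack, T_s⁴ = (N+1)T_e⁴, hence T_s = (3)^(1/4)×396.2 K = 521.5 K.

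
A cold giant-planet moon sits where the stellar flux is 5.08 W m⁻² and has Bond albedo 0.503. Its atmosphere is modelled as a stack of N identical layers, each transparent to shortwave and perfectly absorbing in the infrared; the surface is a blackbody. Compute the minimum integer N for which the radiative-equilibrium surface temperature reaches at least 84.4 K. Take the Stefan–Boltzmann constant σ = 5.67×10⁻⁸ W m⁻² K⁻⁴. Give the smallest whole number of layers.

4

Top-of-atmosphere balance: σT_e⁴ = S(1−α)/4 = 0.6312 W m⁻² → T_e = 57.76 K.
Need (N+1)T_e⁴ ≥ T_s⁴, i.e. N+1 ≥ (84.4/57.76)⁴ = 4.558.
Rounding up, N = 4.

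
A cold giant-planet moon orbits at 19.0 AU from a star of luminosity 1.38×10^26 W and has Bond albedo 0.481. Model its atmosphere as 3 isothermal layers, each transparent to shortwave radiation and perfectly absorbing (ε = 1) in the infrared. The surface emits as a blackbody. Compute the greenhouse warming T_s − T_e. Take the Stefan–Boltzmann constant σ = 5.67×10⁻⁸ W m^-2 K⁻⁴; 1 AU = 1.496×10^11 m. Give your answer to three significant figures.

17.4 K

Orbital distance: d = 19.0 AU = 2.842×10^12 m.
Flux at the orbit: S = L/(4πd²) = 1.38×10^26/(4π·(2.84×10^12)²) = 1.359 W m^-2.
Top-of-atmosphere balance: σT_e⁴ = S(1−α)/4 = 0.1764 W m^-2 → T_e = 42.00 K.
T_s = (N+1)^(1/4)·T_e = 59.39 K.
Warming: T_s − T_e = 17.40 K.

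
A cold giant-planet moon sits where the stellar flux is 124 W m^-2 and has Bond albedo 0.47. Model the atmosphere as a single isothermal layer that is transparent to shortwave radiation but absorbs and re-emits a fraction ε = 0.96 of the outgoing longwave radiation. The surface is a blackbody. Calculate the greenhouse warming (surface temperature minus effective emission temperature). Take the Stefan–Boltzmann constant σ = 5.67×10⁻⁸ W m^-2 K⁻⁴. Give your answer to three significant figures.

At the top of the atmosphere, σT_e⁴ = S(1−α)/4 = 16.43 W m^-2, giving T_e = 130.5 K.
For a single slab of emissivity ε, T_s⁴ = 2T_e⁴/(2−ε); thus T_s = 130.5·(1.923)^(1/4) = 153.6 K.
Greenhouse warming: T_s − T_e = 23.17 K.

23.2 kelvin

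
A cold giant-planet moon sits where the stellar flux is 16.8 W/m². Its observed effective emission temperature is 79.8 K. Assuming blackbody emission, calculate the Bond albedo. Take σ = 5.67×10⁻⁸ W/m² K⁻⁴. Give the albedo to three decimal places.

0.453

From σT⁴ = S(1−α)/4 we invert for α: 1−α = 4σT⁴/S.
σT⁴ = 2.299 W/m², so 4σT⁴ = 9.197 W/m².
1−α = 9.197/16.80 = 0.5475, so α = 0.4525.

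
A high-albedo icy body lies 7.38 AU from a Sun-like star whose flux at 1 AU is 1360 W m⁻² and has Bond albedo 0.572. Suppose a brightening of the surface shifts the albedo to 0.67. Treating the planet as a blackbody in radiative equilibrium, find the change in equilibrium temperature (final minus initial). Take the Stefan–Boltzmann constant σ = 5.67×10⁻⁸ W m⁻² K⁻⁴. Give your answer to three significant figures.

-5.21 kelvin

Irradiance scales as 1/d², so S = 1360 W m⁻² × (1/7.38)² = 24.97 W m⁻².
With α = 0.572, T₁ = 82.85 K.
With α = 0.67, T₂ = 77.64 K.
ΔT = T₂ − T₁ = -5.215 K.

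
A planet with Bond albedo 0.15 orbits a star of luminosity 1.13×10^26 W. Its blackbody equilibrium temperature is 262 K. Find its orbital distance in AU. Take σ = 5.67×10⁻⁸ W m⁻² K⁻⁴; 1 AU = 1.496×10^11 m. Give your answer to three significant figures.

Energy balance gives S = 4σT⁴/(1−α) = 1257 W m⁻².
Then d = [L/(4πS)]^(1/2) = 8.457×10^10 m, i.e. 0.5653 AU.

0.565 AU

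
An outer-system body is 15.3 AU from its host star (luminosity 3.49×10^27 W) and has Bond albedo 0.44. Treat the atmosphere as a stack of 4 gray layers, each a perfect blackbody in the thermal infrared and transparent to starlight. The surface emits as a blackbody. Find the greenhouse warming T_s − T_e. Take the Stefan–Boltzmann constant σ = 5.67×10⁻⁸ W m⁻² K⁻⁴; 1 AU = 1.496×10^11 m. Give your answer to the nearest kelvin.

d = 15.3 × 1.496×10^11 m = 2.289×10^12 m.
S = L/(4πd²) = 53.01 W m⁻².
Top-of-atmosphere balance: σT_e⁴ = S(1−α)/4 = 7.422 W m⁻² → T_e = 107.0 K.
T_s = (N+1)^(1/4)·T_e = 159.9 K.
So the greenhouse effect raises the surface by 159.9 − 107.0 = 52.98 K.

53 kelvin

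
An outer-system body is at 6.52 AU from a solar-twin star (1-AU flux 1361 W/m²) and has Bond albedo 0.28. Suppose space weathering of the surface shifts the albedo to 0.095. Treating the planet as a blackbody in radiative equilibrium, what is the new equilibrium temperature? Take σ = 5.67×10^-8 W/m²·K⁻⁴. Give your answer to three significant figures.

106 kelvin

By the inverse-square law, S = 1361/6.52² = 32.02 W/m².
T₂ = [S(1−α₂)/(4σ)]^(1/4) = [32.02·0.905/(4σ)]^(1/4) = 106.3 K.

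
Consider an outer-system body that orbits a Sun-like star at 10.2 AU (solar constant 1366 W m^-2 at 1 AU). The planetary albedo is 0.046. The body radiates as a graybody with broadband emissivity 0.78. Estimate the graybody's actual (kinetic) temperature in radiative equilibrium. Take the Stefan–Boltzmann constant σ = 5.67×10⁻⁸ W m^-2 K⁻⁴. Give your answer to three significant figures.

91.7 K

Irradiance scales as 1/d², so S = 1366 W m^-2 × (1/10.2)² = 13.13 W m^-2.
Absorbed flux (global mean): S(1−α)/4 = 13.13·0.954/4 = 3.131 W m^-2.
Radiative balance εσT⁴ = 3.131 gives T = [3.131/(0.78·σ)]^(1/4) = 91.73 K.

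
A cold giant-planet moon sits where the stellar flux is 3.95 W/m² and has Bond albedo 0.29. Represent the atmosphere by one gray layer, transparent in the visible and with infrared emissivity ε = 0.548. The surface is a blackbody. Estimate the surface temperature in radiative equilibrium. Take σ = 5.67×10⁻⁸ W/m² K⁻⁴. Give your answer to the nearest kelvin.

64 kelvin

Effective emission temperature (TOA balance): σT_e⁴ = S(1−α)/4 = 0.7011 W/m² → T_e = 59.30 K.
The surface balance (absorbed SW + ε·downward IR = σT_s⁴) with T_a⁴ = T_s⁴/2 reduces to T_s = T_e·[2/(2−ε)]^¼ = 64.24 K.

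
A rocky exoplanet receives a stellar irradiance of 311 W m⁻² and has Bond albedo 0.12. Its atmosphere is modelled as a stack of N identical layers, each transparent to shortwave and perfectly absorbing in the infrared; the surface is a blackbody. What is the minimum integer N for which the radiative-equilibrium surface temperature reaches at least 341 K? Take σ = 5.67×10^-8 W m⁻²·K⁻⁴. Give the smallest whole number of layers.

OLR = S(1−α)/4 = 68.42 W m⁻²; the top layer radiates at T_e = 186.4 K.
Since T_s⁴ = (N+1)T_e⁴, we need N ≥ (T_s/T_e)⁴ − 1 = 10.205.
So N ≥ 10.205; the smallest integer is N = 11.

11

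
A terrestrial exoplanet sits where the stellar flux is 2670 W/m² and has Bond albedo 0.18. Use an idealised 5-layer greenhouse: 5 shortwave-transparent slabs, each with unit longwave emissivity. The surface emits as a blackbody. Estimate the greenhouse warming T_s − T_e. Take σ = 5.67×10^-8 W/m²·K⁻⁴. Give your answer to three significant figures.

OLR = S(1−α)/4 = 547.4 W/m²; the top layer radiates at T_e = 313.5 K.
T_s = (N+1)^(1/4)·T_e = 490.6 K.
Warming: T_s − T_e = 177.1 K.

177 K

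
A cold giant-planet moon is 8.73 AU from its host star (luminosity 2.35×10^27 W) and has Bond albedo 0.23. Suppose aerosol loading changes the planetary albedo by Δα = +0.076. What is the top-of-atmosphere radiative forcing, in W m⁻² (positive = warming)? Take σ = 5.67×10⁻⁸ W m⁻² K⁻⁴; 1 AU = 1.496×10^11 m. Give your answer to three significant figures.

-2.08 W m⁻²

Orbital distance: d = 8.73 AU = 1.306×10^12 m.
S = L/(4πd²) = 109.6 W m⁻².
ΔF = −(S/4)Δα = −(109.6/4)×(+0.076) = -2.083 W m⁻².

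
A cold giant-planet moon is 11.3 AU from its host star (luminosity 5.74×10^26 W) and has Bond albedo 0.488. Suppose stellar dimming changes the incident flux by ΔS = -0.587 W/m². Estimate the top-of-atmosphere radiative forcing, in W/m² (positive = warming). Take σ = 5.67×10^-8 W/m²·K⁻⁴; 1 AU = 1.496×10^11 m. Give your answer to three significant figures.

Orbital distance: d = 11.3 AU = 1.690×10^12 m.
Spreading L over a sphere of radius d: S = 5.74×10^26/(4π·1.69×10^12²) = 15.98 W/m².
TOA radiative forcing: ΔF = (1−α)ΔS/4 = 0.512·(-0.587)/4 = -0.07514 W/m².

-0.0751 W/m²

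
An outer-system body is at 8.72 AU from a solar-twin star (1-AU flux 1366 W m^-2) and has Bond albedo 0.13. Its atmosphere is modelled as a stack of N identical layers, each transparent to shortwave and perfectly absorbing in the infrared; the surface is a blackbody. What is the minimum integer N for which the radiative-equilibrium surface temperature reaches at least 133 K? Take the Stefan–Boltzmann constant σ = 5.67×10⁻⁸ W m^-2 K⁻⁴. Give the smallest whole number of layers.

4

By the inverse-square law, S = 1366/8.72² = 17.96 W m^-2.
Top-of-atmosphere balance: σT_e⁴ = S(1−α)/4 = 3.907 W m^-2 → T_e = 91.11 K.
T_s = (N+1)^(1/4)·T_e ≥ 133 K requires N+1 ≥ (T_s/T_e)⁴ = (133/91.11)⁴ = 4.541.
Rounding up, N = 4.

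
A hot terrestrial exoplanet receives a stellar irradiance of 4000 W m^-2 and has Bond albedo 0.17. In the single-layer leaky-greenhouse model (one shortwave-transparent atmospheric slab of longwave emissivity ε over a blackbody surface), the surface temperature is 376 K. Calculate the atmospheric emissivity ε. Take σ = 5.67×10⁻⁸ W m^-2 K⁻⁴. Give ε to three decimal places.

0.535

Effective temperature: T_e = [S(1−α)/(4σ)]^(1/4) = 347.8 K.
Inverting T_s⁴ = 2T_e⁴/(2−ε): (T_e/T_s)⁴ = 0.7324, so ε = 2(1 − 0.7324) = 0.5352.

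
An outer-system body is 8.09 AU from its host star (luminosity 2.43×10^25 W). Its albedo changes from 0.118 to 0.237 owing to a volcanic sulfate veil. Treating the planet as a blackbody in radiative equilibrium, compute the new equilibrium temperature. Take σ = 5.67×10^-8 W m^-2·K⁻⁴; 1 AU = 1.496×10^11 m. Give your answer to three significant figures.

d = 8.09 × 1.496×10^11 m = 1.210×10^12 m.
Spreading L over a sphere of radius d: S = 2.43×10^25/(4π·1.21×10^12²) = 1.320 W m^-2.
New equilibrium: T₂ = [(1−0.237)·1.320/(4σ)]^(1/4) = 45.91 K.

45.9 kelvin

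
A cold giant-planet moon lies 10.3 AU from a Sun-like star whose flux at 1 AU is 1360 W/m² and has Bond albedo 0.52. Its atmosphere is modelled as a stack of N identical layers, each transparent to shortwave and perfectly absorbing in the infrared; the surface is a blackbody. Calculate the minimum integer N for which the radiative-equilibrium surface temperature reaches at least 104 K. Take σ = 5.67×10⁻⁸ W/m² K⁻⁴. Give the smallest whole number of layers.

4

Irradiance scales as 1/d², so S = 1360 W/m² × (1/10.3)² = 12.82 W/m².
Top-of-atmosphere balance: σT_e⁴ = S(1−α)/4 = 1.538 W/m² → T_e = 72.17 K.
T_s = (N+1)^(1/4)·T_e ≥ 104 K requires N+1 ≥ (T_s/T_e)⁴ = (104/72.17)⁴ = 4.312.
So N ≥ 3.312; the smallest integer is N = 4.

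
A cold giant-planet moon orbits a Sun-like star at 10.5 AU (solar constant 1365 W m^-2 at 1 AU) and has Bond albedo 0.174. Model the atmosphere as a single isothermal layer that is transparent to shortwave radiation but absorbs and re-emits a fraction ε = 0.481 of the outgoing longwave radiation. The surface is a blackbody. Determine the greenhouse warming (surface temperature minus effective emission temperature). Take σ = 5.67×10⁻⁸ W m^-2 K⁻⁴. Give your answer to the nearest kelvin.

Irradiance scales as 1/d², so S = 1365 W m^-2 × (1/10.5)² = 12.38 W m^-2.
Effective emission temperature (TOA balance): σT_e⁴ = S(1−α)/4 = 2.557 W m^-2 → T_e = 81.95 K.
The surface balance (absorbed SW + ε·downward IR = σT_s⁴) with T_a⁴ = T_s⁴/2 reduces to T_s = T_e·[2/(2−ε)]^¼ = 87.78 K.
T_s − T_e = 87.78 − 81.95 = 5.834 K.

6 K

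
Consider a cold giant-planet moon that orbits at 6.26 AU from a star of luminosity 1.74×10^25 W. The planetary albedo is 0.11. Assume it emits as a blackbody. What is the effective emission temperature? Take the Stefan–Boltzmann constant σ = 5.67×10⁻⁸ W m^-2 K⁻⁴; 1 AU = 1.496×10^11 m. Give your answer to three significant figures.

Orbital distance: d = 6.26 AU = 9.365×10^11 m.
S = L/(4πd²) = 1.579 W m^-2.
Absorbed flux (global mean): S(1−α)/4 = 1.579·0.89/4 = 0.3513 W m^-2.
Balancing against σT⁴: T = (0.3513/5.67×10⁻⁸)^(1/4) = 49.89 K.

49.9 K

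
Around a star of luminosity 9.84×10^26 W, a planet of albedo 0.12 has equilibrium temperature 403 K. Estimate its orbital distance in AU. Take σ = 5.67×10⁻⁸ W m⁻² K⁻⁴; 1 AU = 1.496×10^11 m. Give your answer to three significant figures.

0.717 AU

Required flux: S = 4σT⁴/(1−α) = 6798 W m⁻².
From L = 4πd²S, d = √(9.84×10^26/(4π·6798)) = 1.073×10^11 m = 0.7174 AU.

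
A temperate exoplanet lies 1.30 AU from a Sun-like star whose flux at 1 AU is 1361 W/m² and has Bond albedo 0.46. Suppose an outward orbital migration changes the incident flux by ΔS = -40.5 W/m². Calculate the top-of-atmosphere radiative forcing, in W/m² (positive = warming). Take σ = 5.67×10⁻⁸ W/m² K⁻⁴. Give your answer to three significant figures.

Flux at the orbit: S = 1361/(1.30)² = 805.3 W/m².
ΔF = Δ[S(1−α)]/4 = (1−0.46)·-40.5/4 = -5.468 W/m².

-5.47 W/m²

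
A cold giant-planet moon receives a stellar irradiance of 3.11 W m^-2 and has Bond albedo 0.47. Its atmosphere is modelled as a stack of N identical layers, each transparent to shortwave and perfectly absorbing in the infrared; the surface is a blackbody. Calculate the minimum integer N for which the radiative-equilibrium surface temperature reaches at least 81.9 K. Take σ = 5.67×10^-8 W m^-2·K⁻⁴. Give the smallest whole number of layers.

6

Top-of-atmosphere balance: σT_e⁴ = S(1−α)/4 = 0.4121 W m^-2 → T_e = 51.92 K.
Since T_s⁴ = (N+1)T_e⁴, we need N ≥ (T_s/T_e)⁴ − 1 = 5.191.
The minimum whole number is N = 6.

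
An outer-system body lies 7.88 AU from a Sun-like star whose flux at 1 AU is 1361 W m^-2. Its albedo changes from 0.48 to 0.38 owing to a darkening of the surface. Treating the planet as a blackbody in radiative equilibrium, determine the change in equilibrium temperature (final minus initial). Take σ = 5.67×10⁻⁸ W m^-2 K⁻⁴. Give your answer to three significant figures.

Irradiance scales as 1/d², so S = 1361 W m^-2 × (1/7.88)² = 21.92 W m^-2.
With α = 0.48, T₁ = 84.20 K.
After:  T₂ = [21.92·0.62/(4σ)]^(1/4) = 87.98 K.
Change: 87.98 − 84.20 = 3.785 K.

3.78 kelvin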